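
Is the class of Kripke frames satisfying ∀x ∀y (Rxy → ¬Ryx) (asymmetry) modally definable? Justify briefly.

Any modally definable frame class is closed under surjective bounded morphisms.
The 4-cycle (worlds s,t,u,v with s→t→u→v→s) is asymmetric. Mapping every world to a single reflexive point • is a surjective bounded morphism, and the reflexive point is not asymmetric (R•• but asymmetry requires ¬R••).
Hence asymmetry is not modally definable.

No — not modally definable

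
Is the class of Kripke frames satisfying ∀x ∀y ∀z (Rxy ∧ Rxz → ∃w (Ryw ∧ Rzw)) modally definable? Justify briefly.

Yes — defined by ◇□p → □◇p

This is a Sahlqvist condition; the .2 axiom ◇□p → □◇p defines it.
Suppose ◇□p→□◇p is valid. Take Rxy, Rxz and set V(p)={w : Ryw}. Then □p at y so ◇□p at x, so □◇p at x, so ◇p at z, giving w with Rzw and Ryw.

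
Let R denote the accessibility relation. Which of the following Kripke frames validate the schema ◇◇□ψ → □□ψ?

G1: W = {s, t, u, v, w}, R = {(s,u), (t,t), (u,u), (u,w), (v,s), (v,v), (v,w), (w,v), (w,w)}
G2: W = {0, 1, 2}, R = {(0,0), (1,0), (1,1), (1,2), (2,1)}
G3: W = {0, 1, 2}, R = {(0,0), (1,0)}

G3

The schema corresponds to a generalized confluence (Geach) condition: ∀x ∀y ∀z ((xR²y ∧ xR²z) → ∃w (yRw ∧ z = w)).
G1: fails — sR²w, sR²u but no w* with wRw* and u=w*.
G2: fails — 1R²0, 1R²1 but no w with 0Rw and 1=w.
G3: holds.
Valid on: G3.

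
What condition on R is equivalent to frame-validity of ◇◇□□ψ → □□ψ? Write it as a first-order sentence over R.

∀x ∀y ∀z ((xR²y ∧ xR²z) → ∃w (yR²w ∧ z = w))

This is a Sahlqvist (Geach-type) schema ◇^2□^2ψ → □^2◇^0ψ.
Minimal-valuation argument: fix x; take any y with xR^2y and any z with xR^2z. Set V(ψ) to the set of worlds R-reachable from y in exactly 2 steps. Then □^2ψ holds at y, so the antecedent holds at x; validity forces ◇^0ψ at z, giving a w with zR^0w and yR^2w.
First-order correspondent: ∀x ∀y ∀z ((xR²y ∧ xR²z) → ∃w (yR²w ∧ z = w)).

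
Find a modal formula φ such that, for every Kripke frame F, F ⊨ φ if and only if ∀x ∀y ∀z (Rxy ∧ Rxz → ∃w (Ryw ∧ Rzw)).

◇□s → □◇s

This is convergence; the standard corresponding axiom is .2: ◇□s → □◇s.
Suppose ◇□s→□◇s is valid. Take Rxy, Rxz and set V(s)={w : Ryw}. Then □s at y so ◇□s at x, so □◇s at x, so ◇s at z, giving w with Rzw and Ryw.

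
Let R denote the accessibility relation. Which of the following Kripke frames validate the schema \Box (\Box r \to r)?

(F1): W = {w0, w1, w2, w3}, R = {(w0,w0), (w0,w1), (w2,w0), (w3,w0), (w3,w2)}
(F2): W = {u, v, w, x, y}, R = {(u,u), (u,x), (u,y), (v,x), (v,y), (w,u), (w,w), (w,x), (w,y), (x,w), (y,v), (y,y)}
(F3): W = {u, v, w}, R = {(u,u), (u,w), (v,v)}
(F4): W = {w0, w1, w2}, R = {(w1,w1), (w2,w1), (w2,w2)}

This is the axiom for shift-reflexivity; its first-order frame correspondent is \forall x \forall y (Rxy \to Ryy).
(F1): fails — Rw3w2 but not Rw2w2.
(F2): fails — Rwx but not Rxx.
(F3): fails — Ruw but not Rww.
(F4): condition met.

(F4)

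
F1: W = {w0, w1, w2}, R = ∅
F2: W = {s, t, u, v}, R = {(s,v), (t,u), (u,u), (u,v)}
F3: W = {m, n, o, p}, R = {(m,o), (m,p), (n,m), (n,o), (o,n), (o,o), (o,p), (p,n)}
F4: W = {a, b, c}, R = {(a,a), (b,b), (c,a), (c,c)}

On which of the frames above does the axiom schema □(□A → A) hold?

The schema corresponds to shift-reflexivity: ∀x ∀y (Rxy → Ryy).
F1: holds.
F2: fails — Rsv but not Rvv.
F3: fails — Ron but not Rnn.
F4: holds.
Valid on: F1, F4.

F1, F4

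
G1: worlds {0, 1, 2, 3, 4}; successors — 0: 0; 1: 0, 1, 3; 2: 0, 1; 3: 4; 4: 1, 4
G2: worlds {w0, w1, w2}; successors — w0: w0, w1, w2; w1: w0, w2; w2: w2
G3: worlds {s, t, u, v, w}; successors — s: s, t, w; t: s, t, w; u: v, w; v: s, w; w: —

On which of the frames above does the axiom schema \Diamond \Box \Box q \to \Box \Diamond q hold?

G2

Frame correspondent (Sahlqvist): \forall x \forall y \forall z ((xRy \wedge xRz) \to \exists w (y R^2 w \wedge zRw)) — i.e. a generalized confluence (Geach) condition.
G1: fails — 1R0, 1R3 but no w with 0R²w and 3Rw.
G2: satisfies the condition.
G3: fails — sRs, sRw but no w* with sR²w* and wRw*.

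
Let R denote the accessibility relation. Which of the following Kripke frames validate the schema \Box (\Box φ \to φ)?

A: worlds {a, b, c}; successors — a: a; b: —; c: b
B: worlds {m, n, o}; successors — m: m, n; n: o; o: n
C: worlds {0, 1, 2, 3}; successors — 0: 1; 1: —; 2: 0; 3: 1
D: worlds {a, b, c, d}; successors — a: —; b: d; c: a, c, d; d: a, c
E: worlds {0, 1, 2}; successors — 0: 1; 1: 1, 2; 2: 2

The schema corresponds to shift-reflexivity: \forall x \forall y (Rxy \to Ryy).
A: fails — Rcb but not Rbb.
B: fails — Rno but not Roo.
C: fails — R01 but not R11.
D: fails — Rcd but not Rdd.
E: condition met.
Valid on: E.

E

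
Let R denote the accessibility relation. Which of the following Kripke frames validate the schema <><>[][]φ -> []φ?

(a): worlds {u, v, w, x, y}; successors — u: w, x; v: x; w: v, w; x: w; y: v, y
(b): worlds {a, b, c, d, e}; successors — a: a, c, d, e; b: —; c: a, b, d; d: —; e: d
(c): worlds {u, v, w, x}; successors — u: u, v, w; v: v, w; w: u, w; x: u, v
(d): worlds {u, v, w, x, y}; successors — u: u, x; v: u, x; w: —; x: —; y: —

(c)

This is the axiom for a generalized confluence (Geach) condition; its first-order frame correspondent is forall x forall y forall z ((x R^2 y & xRz) -> exists w (y R^2 w & z = w)).
(a): fails — uR²v, uRx but no t with vR²t and x=t.
(b): fails — aR²b, aRa but no w with bR²w and a=w.
(c): ✓.
(d): fails — uR²x, uRu but no t with xR²t and u=t.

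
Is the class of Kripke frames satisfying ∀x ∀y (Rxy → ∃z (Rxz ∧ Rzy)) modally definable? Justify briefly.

This is a Sahlqvist condition; the C4 axiom □□r → □r defines it.
Suppose □□r→□r is valid. Take Rxy and set V(r)={w : xR²w}. Then □□r at x, so □r at x, so r at y, i.e. ∃z(Rxz∧Rzy).

Definable; □□r → □r defines it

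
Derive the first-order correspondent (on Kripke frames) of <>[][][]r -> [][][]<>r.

This is a Sahlqvist (Geach-type) schema ◇^1□^3r → □^3◇^1r.
First-order correspondent: forall x forall y forall z ((xRy & x R^3 z) -> exists w (y R^3 w & zRw)).

forall x forall y forall z ((xRy & x R^3 z) -> exists w (y R^3 w & zRw))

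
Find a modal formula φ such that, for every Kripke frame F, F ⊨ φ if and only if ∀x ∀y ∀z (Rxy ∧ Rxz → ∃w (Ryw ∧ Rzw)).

◇□s → □◇s

The condition is convergence. The .2 schema ◇□s → □◇s defines it.
Suppose ◇□s→□◇s is valid. Take Rxy, Rxz and set V(s)={w : Ryw}. Then □s at y so ◇□s at x, so □◇s at x, so ◇s at z, giving w with Rzw and Ryw.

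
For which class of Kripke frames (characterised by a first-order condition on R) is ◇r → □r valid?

This is the CD axiom.
Its frame correspondent is partial functionality — ∀x ∀y ∀z (Rxy ∧ Rxz → y = z).

Partial functionality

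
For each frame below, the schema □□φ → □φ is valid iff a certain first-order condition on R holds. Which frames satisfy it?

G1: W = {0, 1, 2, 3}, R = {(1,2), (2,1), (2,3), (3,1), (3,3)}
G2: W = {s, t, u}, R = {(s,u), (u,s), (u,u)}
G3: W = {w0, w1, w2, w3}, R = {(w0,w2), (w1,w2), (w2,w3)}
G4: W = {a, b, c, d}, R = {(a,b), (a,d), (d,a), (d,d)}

Frame correspondent (Sahlqvist): ∀x ∀y (Rxy → ∃z (Rxz ∧ Rzy)) — i.e. density.
G1: fails — R12 but no z with R1z and Rz2.
G2: ✓.
G3: fails — Rw1w2 but no z with Rw1z and Rzw2.
G4: fails — Rab but no z with Raz and Rzb.

G2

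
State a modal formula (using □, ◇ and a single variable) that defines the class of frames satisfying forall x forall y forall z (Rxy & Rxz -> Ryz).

◇r → □◇r

The condition is the Euclidean property. The 5 schema ◇r → □◇r defines it.
Suppose ◇r→□◇r is valid. Take Rxy, Rxz and set V(r)={y}. Then ◇r at x, so □◇r at x, so ◇r at z, so some w with Rzw has r; w=y, i.e. Rzy. By symmetry of the argument, Ryz.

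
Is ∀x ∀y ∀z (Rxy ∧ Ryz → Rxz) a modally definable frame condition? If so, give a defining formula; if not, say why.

Yes, by □p → □□p

The condition is transitivity. A defining modal formula is □p → □□p.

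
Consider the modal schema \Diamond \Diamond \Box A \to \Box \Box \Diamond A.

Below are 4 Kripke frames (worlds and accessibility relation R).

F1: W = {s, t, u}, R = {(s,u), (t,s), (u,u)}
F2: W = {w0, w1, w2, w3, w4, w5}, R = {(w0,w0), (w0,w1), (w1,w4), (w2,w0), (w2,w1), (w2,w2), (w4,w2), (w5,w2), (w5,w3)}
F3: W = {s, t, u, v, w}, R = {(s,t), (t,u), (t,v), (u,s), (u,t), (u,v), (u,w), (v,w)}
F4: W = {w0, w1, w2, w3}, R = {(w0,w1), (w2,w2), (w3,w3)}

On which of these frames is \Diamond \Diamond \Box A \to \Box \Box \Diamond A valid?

F1, F4

This is the axiom for a generalized confluence (Geach) condition; its first-order frame correspondent is \forall x \forall y \forall z ((x R^2 y \wedge x R^2 z) \to \exists w (yRw \wedge zRw)).
F1: holds.
F2: fails — w0R²w0, w0R²w1 but no w with w0Rw and w1Rw.
F3: fails — tR²s, tR²t but no w* with sRw* and tRw*.
F4: holds.
Valid on: F1, F4.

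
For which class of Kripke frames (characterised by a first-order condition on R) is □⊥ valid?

This schema is the Ver axiom.
It corresponds to emptiness of R: ∀x ∀y ¬Rxy.

emptiness of R: ∀x ∀y ¬Rxy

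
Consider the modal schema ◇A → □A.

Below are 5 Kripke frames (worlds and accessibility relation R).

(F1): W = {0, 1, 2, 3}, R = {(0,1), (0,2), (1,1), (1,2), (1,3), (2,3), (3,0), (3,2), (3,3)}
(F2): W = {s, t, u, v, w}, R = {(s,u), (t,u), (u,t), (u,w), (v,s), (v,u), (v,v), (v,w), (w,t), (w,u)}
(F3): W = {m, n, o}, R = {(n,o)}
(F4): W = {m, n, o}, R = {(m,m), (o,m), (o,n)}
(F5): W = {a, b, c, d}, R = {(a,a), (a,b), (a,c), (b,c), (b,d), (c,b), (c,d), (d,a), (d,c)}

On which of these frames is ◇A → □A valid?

(F3)

Frame correspondent (Sahlqvist): ∀x ∀y ∀z (Rxy ∧ Rxz → y = z) — i.e. partial functionality.
(F1): fails — 0 sees both 1 and 2.
(F2): fails — u sees both t and w.
(F3): condition met.
(F4): fails — o sees both m and n.
(F5): fails — a sees both a and b.
Valid on: (F3).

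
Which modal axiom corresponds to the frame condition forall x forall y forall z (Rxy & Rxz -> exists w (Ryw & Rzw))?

◇□q → □◇q

A defining formula is ◇□q → □◇q (the .2 axiom).
Suppose ◇□q→□◇q is valid. Take Rxy, Rxz and set V(q)={w : Ryw}. Then □q at y so ◇□q at x, so □◇q at x, so ◇q at z, giving w with Rzw and Ryw.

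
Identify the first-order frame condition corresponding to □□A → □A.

Suppose □□A→□A is valid. Take Rxy and set V(A)={w : xR²w}. Then □□A at x, so □A at x, so A at y, i.e. ∃z(Rxz∧Rzy).
Conversely, on a frame with density the schema holds at every world under every valuation.
Frame condition: ∀x ∀y (Rxy → ∃z (Rxz ∧ Rzy)).

density: ∀x ∀y (Rxy → ∃z (Rxz ∧ Rzy))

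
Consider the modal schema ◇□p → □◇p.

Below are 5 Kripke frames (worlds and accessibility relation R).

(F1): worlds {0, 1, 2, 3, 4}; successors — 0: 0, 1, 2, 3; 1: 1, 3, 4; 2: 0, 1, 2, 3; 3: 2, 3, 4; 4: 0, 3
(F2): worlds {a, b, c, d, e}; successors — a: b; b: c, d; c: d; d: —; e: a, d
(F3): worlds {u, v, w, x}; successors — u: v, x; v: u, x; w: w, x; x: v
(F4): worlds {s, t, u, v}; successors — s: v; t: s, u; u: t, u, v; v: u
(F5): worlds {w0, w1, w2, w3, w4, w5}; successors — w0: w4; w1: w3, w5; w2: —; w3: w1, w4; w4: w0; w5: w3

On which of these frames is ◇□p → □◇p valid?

(F1), (F4)

The schema corresponds to convergence: ∀x ∀y ∀z (Rxy ∧ Rxz → ∃w (Ryw ∧ Rzw)).
(F1): satisfies the condition.
(F2): fails — Rbc and Rbd but c and d have no common successor.
(F3): fails — Ruv and Rux but v and x have no common successor.
(F4): satisfies the condition.
(F5): fails — Rw1w5 and Rw1w3 but w5 and w3 have no common successor.
Valid on: (F1), (F4).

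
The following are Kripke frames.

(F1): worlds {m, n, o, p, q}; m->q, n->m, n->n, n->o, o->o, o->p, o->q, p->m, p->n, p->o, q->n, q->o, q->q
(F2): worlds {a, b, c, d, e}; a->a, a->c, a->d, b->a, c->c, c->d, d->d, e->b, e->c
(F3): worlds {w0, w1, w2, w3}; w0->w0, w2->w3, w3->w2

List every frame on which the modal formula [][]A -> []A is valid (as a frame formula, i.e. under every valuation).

The schema corresponds to density: forall x forall y (Rxy -> exists z (Rxz & Rzy)).
(F1): ✓.
(F2): fails — Reb but no z with Rez and Rzb.
(F3): fails — Rw3w2 but no z with Rw3z and Rzw2.

(F1)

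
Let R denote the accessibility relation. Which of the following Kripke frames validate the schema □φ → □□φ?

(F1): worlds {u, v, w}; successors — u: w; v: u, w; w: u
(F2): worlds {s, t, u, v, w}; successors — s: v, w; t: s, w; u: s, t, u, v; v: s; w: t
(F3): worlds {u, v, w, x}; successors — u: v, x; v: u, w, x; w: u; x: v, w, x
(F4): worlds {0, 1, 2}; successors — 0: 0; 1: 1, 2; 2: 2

(F4)

Frame correspondent (Sahlqvist): ∀x ∀y ∀z (Rxy ∧ Ryz → Rxz) — i.e. transitivity.
(F1): fails — Ruw and Rwu but not Ruu.
(F2): fails — Rwt and Rts but not Rws.
(F3): fails — Ruv and Rvw but not Ruw.
(F4): ✓.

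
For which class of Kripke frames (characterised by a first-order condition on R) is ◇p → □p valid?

This is the CD axiom.
It corresponds to partial functionality: ∀x ∀y ∀z (Rxy ∧ Rxz → y = z).

partial functionality: ∀x ∀y ∀z (Rxy ∧ Rxz → y = z)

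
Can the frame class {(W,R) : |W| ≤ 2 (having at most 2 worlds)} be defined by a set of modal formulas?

Any modally definable frame class is closed under disjoint unions.
Any modal formula valid on each of 3 disjoint one-world frames is valid on their disjoint union (validity is preserved under disjoint unions). Each one-world frame has |W|=1≤2, but the union has |W|=3.
So no modal formula (or set of formulas) defines exactly the |W|≤2 frames.

No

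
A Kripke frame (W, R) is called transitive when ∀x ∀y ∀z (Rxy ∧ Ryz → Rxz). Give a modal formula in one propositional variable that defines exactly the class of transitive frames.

□ψ → □□ψ

A defining formula is □ψ → □□ψ (the 4 axiom).
Suppose □ψ→□□ψ is valid. Take Rxy, Ryz and set V(ψ)={w : Rxw}. Then □ψ at x, so □□ψ at x, so □ψ at y, so ψ at z, i.e. Rxz.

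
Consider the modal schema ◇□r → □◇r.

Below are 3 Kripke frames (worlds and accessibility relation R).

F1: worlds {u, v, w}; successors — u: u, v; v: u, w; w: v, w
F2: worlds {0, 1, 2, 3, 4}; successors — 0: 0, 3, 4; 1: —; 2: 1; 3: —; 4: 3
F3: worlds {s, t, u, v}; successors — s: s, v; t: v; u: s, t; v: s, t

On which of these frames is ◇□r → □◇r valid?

F1, F3

The schema corresponds to convergence: ∀x ∀y ∀z (Rxy ∧ Rxz → ∃w (Ryw ∧ Rzw)).
F1: ✓.
F2: fails — R00 and R03 but 0 and 3 have no common successor.
F3: ✓.
Valid on: F1, F3.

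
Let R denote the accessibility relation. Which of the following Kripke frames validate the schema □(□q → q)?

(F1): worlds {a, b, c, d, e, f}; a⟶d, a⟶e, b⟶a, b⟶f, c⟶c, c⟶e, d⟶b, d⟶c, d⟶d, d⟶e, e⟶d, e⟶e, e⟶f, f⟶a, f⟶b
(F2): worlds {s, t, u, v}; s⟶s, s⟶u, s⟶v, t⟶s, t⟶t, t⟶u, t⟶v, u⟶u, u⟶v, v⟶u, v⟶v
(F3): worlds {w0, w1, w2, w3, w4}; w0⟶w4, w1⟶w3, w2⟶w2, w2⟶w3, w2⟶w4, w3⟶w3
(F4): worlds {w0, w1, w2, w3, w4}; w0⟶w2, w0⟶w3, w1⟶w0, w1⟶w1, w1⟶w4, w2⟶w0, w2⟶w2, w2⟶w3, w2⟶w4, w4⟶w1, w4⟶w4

(F2)

This is the axiom for shift-reflexivity; its first-order frame correspondent is ∀x ∀y (Rxy → Ryy).
(F1): fails — Rbf but not Rff.
(F2): ✓.
(F3): fails — Rw0w4 but not Rw4w4.
(F4): fails — Rw1w0 but not Rw0w0.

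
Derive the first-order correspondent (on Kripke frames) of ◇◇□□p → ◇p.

∀x ∀y (xR²y → ∃w (yR²w ∧ xRw))

This is a Sahlqvist (Geach-type) schema ◇^2□^2p → □^0◇^1p.
Minimal-valuation argument: fix x; take any y with xR^2y and any z with xR^0z. Set V(p) to the set of worlds R-reachable from y in exactly 2 steps. Then □^2p holds at y, so the antecedent holds at x; validity forces ◇^1p at z, giving a w with zR^1w and yR^2w.
First-order correspondent: ∀x ∀y (xR²y → ∃w (yR²w ∧ xRw)).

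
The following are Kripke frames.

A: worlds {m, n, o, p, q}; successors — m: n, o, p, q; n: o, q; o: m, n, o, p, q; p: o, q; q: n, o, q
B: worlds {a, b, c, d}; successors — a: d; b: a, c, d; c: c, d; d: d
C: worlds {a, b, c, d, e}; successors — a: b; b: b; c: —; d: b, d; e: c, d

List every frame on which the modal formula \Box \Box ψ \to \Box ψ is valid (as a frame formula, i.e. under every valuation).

A

This is the axiom for density; its first-order frame correspondent is \forall x \forall y (Rxy \to \exists z (Rxz \wedge Rzy)).
A: condition met.
B: fails — Rba but no z with Rbz and Rza.
C: fails — Rec but no z with Rez and Rzc.
Valid on: A.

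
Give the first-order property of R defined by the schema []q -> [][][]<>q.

forall x forall z (x R^3 z -> exists w (xRw & zRw))

This is a Sahlqvist (Geach-type) schema ◇^0□^1q → □^3◇^1q.
Minimal-valuation argument: fix x; take any y with xR^0y and any z with xR^3z. Set V(q) to the set of worlds R-reachable from y in exactly 1 step. Then □^1q holds at y, so the antecedent holds at x; validity forces ◇^1q at z, giving a w with zR^1w and yR^1w.
First-order correspondent: forall x forall z (x R^3 z -> exists w (xRw & zRw)).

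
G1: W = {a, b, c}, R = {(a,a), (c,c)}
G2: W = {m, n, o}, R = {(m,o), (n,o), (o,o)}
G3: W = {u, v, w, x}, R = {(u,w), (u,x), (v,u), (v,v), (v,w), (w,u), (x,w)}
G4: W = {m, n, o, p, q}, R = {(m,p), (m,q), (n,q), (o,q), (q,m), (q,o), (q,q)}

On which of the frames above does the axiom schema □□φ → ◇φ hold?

G2

Frame correspondent (Sahlqvist): ∀x ∃w (xR²w ∧ xRw) — i.e. a generalized confluence (Geach) condition.
G1: fails — at b but no w with bR²w and bRw.
G2: satisfies the condition.
G3: fails — at w but no t with wR²t and wRt.
G4: fails — at p but no w with pR²w and pRw.
Valid on: G2.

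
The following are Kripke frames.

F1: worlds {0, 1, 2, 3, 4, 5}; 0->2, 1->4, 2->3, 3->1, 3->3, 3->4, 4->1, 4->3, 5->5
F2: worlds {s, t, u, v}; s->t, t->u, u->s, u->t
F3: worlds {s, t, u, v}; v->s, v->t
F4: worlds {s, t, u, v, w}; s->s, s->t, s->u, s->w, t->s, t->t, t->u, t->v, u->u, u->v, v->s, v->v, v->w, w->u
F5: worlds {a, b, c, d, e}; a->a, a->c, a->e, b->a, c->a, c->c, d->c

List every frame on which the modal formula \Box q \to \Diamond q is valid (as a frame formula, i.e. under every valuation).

F1, F4

Frame correspondent (Sahlqvist): \forall x \exists y Rxy — i.e. seriality.
F1: ✓.
F2: fails — world v has no successor.
F3: fails — world s has no successor.
F4: ✓.
F5: fails — world e has no successor.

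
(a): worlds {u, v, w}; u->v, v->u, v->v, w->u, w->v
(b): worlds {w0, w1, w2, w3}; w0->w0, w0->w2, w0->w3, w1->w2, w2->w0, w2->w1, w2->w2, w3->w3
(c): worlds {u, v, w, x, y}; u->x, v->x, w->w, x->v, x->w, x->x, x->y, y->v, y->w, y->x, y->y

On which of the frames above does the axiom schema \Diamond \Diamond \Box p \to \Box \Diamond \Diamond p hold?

(a)

This is the axiom for a generalized confluence (Geach) condition; its first-order frame correspondent is \forall x \forall y \forall z ((x R^2 y \wedge xRz) \to \exists w (yRw \wedge z R^2 w)).
(a): condition met.
(b): fails — w0R²w1, w0Rw3 but no w with w1Rw and w3R²w.
(c): fails — xR²v, xRw but no t with vRt and wR²t.
Valid on: (a).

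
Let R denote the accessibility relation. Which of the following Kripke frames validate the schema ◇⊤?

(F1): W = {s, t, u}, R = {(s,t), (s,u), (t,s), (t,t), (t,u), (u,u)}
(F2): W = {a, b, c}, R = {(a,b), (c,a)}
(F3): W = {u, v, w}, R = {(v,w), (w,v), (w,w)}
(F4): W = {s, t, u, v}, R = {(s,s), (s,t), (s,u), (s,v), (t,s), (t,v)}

Frame correspondent (Sahlqvist): ∀x ∃y Rxy — i.e. seriality.
(F1): holds.
(F2): fails — world b has no successor.
(F3): fails — world u has no successor.
(F4): fails — world u has no successor.
Valid on: (F1).

(F1)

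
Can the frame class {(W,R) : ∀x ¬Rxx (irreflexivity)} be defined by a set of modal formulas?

Modal frame validity is preserved under surjective bounded morphisms.
The 5-cycle (worlds w0,w1,w2,w3,w4 with w0→w1→w2→w3→w4→w0) is irreflexive, and the map sending every world to a single reflexive point • is a surjective bounded morphism (forth: every edge maps to (•,•); back: every world has a successor). So any modal formula valid on the 5-cycle is also valid on the reflexive point, which is not irreflexive.
So the class is not modally definable.

No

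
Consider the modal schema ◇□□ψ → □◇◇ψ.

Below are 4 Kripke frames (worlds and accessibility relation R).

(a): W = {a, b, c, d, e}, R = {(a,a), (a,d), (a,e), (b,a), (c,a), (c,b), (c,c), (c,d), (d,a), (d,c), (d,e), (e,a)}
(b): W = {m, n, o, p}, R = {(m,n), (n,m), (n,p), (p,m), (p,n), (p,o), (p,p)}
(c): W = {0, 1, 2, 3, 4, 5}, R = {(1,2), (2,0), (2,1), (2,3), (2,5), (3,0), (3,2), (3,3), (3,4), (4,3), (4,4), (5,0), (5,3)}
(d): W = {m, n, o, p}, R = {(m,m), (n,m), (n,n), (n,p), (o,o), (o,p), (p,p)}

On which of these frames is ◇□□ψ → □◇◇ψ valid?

Frame correspondent (Sahlqvist): ∀x ∀y ∀z ((xRy ∧ xRz) → ∃w (yR²w ∧ zR²w)) — i.e. a generalized confluence (Geach) condition.
(a): condition met.
(b): fails — pRm, pRo but no w with mR²w and oR²w.
(c): fails — 2R0, 2R0 but no w with 0R²w and 0R²w.
(d): fails — nRm, nRp but no w with mR²w and pR²w.

(a)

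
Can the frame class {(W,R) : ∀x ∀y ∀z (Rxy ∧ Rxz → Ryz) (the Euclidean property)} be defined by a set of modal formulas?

Yes: it is the Euclidean property, defined by the 5 schema ◇r → □◇r.
Suppose ◇r→□◇r is valid. Take Rxy, Rxz and set V(r)={y}. Then ◇r at x, so □◇r at x, so ◇r at z, so some w with Rzw has r; w=y, i.e. Rzy. By symmetry of the argument, Ryz.

Yes, by ◇r → □◇r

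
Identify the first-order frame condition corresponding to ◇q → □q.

Suppose ◇q→□q is valid. Take Rxy, Rxz and set V(q)={y}. Then ◇q at x, so □q at x, so q at z, i.e. z=y.
Conversely, any frame satisfying ∀x ∀y ∀z (Rxy ∧ Rxz → y = z) validates the schema.
So the correspondent is partial functionality.

Partial functionality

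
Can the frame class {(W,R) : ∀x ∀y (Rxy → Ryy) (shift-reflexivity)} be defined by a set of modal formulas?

The condition is shift-reflexivity. A defining modal formula is □(□p → p).

Definable; □(□p → p) defines it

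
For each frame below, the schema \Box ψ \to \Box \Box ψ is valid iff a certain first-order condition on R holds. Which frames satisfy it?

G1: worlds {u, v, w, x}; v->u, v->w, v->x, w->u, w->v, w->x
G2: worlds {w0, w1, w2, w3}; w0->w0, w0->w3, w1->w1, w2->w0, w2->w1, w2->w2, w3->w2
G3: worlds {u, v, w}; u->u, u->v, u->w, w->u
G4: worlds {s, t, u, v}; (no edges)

This is the axiom for transitivity; its first-order frame correspondent is \forall x \forall y \forall z (Rxy \wedge Ryz \to Rxz).
G1: fails — Rvw and Rwv but not Rvv.
G2: fails — Rw3w2 and Rw2w0 but not Rw3w0.
G3: fails — Rwu and Ruv but not Rwv.
G4: satisfies the condition.
Valid on: G4.

G4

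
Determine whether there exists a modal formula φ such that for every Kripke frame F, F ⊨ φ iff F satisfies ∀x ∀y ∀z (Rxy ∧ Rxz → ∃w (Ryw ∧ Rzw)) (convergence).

Yes: it is convergence, defined by the .2 schema ◇□p → □◇p.

Yes, by ◇□p → □◇p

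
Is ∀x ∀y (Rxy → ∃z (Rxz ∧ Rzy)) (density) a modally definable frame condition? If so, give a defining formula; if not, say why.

Yes — defined by □□r → □r

Yes: it is density, defined by the C4 schema □□r → □r.
Suppose □□r→□r is valid. Take Rxy and set V(r)={w : xR²w}. Then □□r at x, so □r at x, so r at y, i.e. ∃z(Rxz∧Rzy).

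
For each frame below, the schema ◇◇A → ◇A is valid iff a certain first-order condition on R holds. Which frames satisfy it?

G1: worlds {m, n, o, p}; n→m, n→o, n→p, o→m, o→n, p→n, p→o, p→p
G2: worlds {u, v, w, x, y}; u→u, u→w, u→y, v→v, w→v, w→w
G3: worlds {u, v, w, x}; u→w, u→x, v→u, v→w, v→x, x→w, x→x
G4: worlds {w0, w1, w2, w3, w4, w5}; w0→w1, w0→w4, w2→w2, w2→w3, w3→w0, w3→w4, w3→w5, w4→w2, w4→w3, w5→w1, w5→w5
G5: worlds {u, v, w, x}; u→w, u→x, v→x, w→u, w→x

Frame correspondent (Sahlqvist): ∀x ∀y ∀z (Rxy ∧ Ryz → Rxz) — i.e. transitivity.
G1: fails — Ron and Rno but not Roo.
G2: fails — Ruw and Rwv but not Ruv.
G3: condition met.
G4: fails — Rw0w4 and Rw4w2 but not Rw0w2.
G5: fails — Rwu and Ruw but not Rww.
Valid on: G3.

G3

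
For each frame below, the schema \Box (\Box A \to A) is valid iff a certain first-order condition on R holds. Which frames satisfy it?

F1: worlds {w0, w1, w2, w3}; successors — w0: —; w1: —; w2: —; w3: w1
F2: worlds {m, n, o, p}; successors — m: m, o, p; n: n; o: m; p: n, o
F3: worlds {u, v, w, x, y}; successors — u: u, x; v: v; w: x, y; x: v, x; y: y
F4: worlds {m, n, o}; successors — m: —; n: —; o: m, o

The schema corresponds to shift-reflexivity: \forall x \forall y (Rxy \to Ryy).
F1: fails — Rw3w1 but not Rw1w1.
F2: fails — Rpo but not Roo.
F3: holds.
F4: fails — Rom but not Rmm.

F3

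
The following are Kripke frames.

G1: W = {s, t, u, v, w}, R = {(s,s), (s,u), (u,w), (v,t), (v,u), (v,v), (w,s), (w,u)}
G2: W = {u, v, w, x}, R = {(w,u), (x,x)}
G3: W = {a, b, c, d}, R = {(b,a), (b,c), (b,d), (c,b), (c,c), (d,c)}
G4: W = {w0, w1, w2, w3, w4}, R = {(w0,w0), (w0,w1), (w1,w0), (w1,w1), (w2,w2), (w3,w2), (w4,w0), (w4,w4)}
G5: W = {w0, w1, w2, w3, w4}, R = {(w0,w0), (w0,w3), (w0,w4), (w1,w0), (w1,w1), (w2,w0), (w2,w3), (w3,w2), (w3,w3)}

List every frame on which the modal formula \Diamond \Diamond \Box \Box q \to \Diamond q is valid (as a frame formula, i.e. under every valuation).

The schema corresponds to a generalized confluence (Geach) condition: \forall x \forall y (x R^2 y \to \exists w (y R^2 w \wedge xRw)).
G1: fails — uR²u but no w* with uR²w* and uRw*.
G2: holds.
G3: fails — cR²a but no w with aR²w and cRw.
G4: holds.
G5: fails — w0R²w4 but no w with w4R²w and w0Rw.

G2, G4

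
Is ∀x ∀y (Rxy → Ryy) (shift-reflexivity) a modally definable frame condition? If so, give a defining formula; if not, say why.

This is a Sahlqvist condition; the T□ axiom □(□p → p) defines it.

Definable; □(□p → p) defines it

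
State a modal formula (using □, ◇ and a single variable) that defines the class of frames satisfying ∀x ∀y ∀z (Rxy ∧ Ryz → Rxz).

□p → □□p

The condition is transitivity. The 4 schema □p → □□p defines it.
Suppose □p→□□p is valid. Take Rxy, Ryz and set V(p)={w : Rxw}. Then □p at x, so □□p at x, so □p at y, so p at z, i.e. Rxz.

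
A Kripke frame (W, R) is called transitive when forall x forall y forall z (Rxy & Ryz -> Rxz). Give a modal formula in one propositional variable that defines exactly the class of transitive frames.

This is transitivity; the standard corresponding axiom is 4: □p → □□p.
Suppose □p→□□p is valid. Take Rxy, Ryz and set V(p)={w : Rxw}. Then □p at x, so □□p at x, so □p at y, so p at z, i.e. Rxz.

□p → □□p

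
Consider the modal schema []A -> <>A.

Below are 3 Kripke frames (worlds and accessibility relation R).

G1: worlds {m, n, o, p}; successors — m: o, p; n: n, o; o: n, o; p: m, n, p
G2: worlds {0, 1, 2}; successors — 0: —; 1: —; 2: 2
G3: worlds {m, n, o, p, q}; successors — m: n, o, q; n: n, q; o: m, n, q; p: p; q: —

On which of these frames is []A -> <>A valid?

G1

Frame correspondent (Sahlqvist): forall x exists y Rxy — i.e. seriality.
G1: condition met.
G2: fails — world 0 has no successor.
G3: fails — world q has no successor.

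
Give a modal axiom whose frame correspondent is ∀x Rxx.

□r → r

This is reflexivity; the standard corresponding axiom is T: □r → r.
Suppose □r→r is valid. At any x set V(r)={w : Rxw}. Then □r holds at x, so r holds at x, i.e. Rxx.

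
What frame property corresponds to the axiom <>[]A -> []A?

the Euclidean property: forall x forall y forall z (Rxy & Rxz -> Ryz)

This is a form of the 5 axiom.
It corresponds to the Euclidean property: forall x forall y forall z (Rxy & Rxz -> Ryz).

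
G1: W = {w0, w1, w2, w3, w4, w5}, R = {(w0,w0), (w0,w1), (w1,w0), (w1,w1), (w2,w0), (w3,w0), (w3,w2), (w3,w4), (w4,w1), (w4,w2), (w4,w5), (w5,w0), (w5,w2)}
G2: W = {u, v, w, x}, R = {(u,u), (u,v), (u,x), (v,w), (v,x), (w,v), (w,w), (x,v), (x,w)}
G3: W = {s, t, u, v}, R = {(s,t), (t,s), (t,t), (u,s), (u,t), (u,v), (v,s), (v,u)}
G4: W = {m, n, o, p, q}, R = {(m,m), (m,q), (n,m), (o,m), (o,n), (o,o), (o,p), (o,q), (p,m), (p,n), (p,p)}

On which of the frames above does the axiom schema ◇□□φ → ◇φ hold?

Frame correspondent (Sahlqvist): ∀x ∀y (xRy → ∃w (yR²w ∧ xRw)) — i.e. a generalized confluence (Geach) condition.
G1: ✓.
G2: ✓.
G3: ✓.
G4: fails — mRq but no w with qR²w and mRw.

G1, G2, G3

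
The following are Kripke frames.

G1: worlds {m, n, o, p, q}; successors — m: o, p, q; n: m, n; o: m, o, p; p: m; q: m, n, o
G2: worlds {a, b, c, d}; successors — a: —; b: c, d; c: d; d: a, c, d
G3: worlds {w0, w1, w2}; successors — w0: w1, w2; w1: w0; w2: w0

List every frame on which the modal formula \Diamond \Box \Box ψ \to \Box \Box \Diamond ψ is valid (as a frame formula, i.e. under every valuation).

G3

Frame correspondent (Sahlqvist): \forall x \forall y \forall z ((xRy \wedge x R^2 z) \to \exists w (y R^2 w \wedge zRw)) — i.e. a generalized confluence (Geach) condition.
G1: fails — mRp, mR²n but no w with pR²w and nRw.
G2: fails — bRc, bR²a but no w with cR²w and aRw.
G3: condition met.
Valid on: G3.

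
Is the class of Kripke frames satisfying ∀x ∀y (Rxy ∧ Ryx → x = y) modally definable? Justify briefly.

Any modally definable frame class is closed under surjective bounded morphisms.
The 8-cycle (worlds a,b,c,d,e,f,g,h with a→b→c→d→e→f→g→h→a) is antisymmetric. Sending even-indexed worlds to s and odd-indexed worlds to t is a surjective bounded morphism onto the two-world frame with s↔t, which is not antisymmetric.
So no modal formula (or set of formulas) defines exactly the antisymmetric frames.

Not modally definable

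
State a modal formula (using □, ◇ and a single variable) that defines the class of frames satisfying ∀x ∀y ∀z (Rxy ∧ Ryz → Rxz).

□p → □□p

This is transitivity; the standard corresponding axiom is 4: □p → □□p.
Suppose □p→□□p is valid. Take Rxy, Ryz and set V(p)={w : Rxw}. Then □p at x, so □□p at x, so □p at y, so p at z, i.e. Rxz.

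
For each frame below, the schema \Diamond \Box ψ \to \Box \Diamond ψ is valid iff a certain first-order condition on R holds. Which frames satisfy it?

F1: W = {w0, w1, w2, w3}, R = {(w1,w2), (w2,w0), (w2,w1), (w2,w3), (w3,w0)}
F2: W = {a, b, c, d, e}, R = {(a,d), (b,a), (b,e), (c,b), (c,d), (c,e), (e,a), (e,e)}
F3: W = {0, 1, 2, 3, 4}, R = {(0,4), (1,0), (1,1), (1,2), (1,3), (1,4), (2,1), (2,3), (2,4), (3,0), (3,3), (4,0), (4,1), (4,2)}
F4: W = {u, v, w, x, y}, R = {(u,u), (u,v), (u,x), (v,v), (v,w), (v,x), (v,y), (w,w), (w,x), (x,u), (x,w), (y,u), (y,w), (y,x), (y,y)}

F4

Frame correspondent (Sahlqvist): \forall x \forall y \forall z (Rxy \wedge Rxz \to \exists w (Ryw \wedge Rzw)) — i.e. convergence.
F1: fails — Rw2w1 and Rw2w0 but w1 and w0 have no common successor.
F2: fails — Rad and Rad but d and d have no common successor.
F3: fails — R10 and R14 but 0 and 4 have no common successor.
F4: holds.
Valid on: F4.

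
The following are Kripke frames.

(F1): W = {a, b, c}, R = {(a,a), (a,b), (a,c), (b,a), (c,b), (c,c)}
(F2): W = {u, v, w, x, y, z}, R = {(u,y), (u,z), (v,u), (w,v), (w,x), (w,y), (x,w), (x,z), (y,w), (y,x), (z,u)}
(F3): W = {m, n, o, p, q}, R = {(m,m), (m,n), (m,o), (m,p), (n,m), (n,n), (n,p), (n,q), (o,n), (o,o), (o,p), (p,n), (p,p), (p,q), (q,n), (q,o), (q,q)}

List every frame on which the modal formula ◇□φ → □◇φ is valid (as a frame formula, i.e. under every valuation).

Frame correspondent (Sahlqvist): ∀x ∀y ∀z (Rxy ∧ Rxz → ∃w (Ryw ∧ Rzw)) — i.e. convergence.
(F1): fails — Rab and Rac but b and c have no common successor.
(F2): fails — Ruz and Ruy but z and y have no common successor.
(F3): ✓.

(F3)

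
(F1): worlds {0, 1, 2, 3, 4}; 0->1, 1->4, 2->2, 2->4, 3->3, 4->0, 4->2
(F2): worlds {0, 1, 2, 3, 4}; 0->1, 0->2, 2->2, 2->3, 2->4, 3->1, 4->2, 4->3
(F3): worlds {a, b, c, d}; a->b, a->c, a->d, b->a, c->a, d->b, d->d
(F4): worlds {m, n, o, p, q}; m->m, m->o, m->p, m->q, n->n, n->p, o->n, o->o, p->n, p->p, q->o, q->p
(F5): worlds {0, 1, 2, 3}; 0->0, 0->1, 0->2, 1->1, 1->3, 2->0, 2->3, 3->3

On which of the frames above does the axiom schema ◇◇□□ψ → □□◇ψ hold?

(F4)

Frame correspondent (Sahlqvist): ∀x ∀y ∀z ((xR²y ∧ xR²z) → ∃w (yR²w ∧ zRw)) — i.e. a generalized confluence (Geach) condition.
(F1): fails — 1R²0, 1R²0 but no w with 0R²w and 0Rw.
(F2): fails — 0R²3, 0R²2 but no w with 3R²w and 2Rw.
(F3): fails — aR²b, aR²b but no w with bR²w and bRw.
(F4): satisfies the condition.
(F5): fails — 0R²3, 0R²0 but no w with 3R²w and 0Rw.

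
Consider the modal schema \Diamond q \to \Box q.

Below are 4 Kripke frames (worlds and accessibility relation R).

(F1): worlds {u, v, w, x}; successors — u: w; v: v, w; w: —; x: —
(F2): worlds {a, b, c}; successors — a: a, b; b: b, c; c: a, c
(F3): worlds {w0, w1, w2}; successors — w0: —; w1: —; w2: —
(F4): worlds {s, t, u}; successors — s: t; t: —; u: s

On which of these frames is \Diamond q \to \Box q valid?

(F3), (F4)

The schema corresponds to partial functionality: \forall x \forall y \forall z (Rxy \wedge Rxz \to y = z).
(F1): fails — v sees both v and w.
(F2): fails — a sees both a and b.
(F3): condition met.
(F4): condition met.
Valid on: (F3), (F4).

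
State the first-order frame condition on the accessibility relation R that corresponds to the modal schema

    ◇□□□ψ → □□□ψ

∀x ∀y ∀z ((xRy ∧ xR³z) → ∃w (yR³w ∧ z = w))

This is a Sahlqvist (Geach-type) schema ◇^1□^3ψ → □^3◇^0ψ.
First-order correspondent: ∀x ∀y ∀z ((xRy ∧ xR³z) → ∃w (yR³w ∧ z = w)).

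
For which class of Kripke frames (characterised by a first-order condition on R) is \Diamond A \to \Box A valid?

Partial functionality

Suppose ◇A→□A is valid. Take Rxy, Rxz and set V(A)={y}. Then ◇A at x, so □A at x, so A at z, i.e. z=y.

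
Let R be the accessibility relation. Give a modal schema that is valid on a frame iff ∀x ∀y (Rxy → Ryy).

The condition is shift-reflexivity. The T□ schema □(□r → r) defines it.

□(□r → r)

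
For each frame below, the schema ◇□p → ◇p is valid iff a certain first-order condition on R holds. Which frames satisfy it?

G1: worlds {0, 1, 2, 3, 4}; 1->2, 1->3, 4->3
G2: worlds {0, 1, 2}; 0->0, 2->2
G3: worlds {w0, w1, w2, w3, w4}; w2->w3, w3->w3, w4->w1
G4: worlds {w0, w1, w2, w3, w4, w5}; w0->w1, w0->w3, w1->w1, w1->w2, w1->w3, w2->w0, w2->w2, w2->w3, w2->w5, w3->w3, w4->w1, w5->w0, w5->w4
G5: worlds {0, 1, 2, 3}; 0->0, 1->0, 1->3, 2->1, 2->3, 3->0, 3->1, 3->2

This is the axiom for a generalized confluence (Geach) condition; its first-order frame correspondent is ∀x ∀y (xRy → ∃w (yRw ∧ xRw)).
G1: fails — 1R2 but no w with 2Rw and 1Rw.
G2: satisfies the condition.
G3: fails — w4Rw1 but no w with w1Rw and w4Rw.
G4: fails — w5Rw0 but no w with w0Rw and w5Rw.
G5: satisfies the condition.
Valid on: G2, G5.

G2, G5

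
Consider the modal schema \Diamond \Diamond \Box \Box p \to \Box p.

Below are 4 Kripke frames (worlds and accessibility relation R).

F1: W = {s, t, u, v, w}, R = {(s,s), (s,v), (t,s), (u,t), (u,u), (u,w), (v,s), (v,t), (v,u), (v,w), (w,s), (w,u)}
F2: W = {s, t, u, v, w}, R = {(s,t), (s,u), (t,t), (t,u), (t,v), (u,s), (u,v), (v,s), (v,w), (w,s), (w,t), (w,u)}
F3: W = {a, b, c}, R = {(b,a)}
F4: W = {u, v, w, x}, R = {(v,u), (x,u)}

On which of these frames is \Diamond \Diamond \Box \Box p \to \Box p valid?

The schema corresponds to a generalized confluence (Geach) condition: \forall x \forall y \forall z ((x R^2 y \wedge xRz) \to \exists w (y R^2 w \wedge z = w)).
F1: fails — sR²u, sRv but no w* with uR²w* and v=w*.
F2: fails — tR²u, tRv but no w* with uR²w* and v=w*.
F3: condition met.
F4: condition met.
Valid on: F3, F4.

F3, F4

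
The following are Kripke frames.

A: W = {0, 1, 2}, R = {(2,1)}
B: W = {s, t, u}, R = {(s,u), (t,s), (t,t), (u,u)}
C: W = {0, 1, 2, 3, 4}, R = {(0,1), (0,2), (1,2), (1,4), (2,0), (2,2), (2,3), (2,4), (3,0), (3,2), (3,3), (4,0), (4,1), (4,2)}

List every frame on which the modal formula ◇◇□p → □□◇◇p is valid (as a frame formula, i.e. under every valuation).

A, C

Frame correspondent (Sahlqvist): ∀x ∀y ∀z ((xR²y ∧ xR²z) → ∃w (yRw ∧ zR²w)) — i.e. a generalized confluence (Geach) condition.
A: ✓.
B: fails — tR²t, tR²s but no w with tRw and sR²w.
C: ✓.
Valid on: A, C.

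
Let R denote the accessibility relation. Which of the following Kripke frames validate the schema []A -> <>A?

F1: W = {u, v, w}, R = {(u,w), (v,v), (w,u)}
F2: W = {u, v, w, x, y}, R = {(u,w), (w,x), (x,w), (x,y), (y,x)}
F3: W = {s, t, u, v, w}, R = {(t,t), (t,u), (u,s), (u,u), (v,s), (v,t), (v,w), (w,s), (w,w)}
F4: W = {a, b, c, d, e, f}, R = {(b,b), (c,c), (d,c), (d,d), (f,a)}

F1

Frame correspondent (Sahlqvist): forall x exists y Rxy — i.e. seriality.
F1: ✓.
F2: fails — world v has no successor.
F3: fails — world s has no successor.
F4: fails — world a has no successor.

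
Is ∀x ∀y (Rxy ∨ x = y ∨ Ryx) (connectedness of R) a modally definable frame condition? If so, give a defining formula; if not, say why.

No

Modal frame validity is preserved under disjoint unions.
Take 3 disjoint single-world reflexive frames: each is trivially connected, but their disjoint union has 3 worlds with no edge between distinct components, so it is not connected.
So the class is not modally definable.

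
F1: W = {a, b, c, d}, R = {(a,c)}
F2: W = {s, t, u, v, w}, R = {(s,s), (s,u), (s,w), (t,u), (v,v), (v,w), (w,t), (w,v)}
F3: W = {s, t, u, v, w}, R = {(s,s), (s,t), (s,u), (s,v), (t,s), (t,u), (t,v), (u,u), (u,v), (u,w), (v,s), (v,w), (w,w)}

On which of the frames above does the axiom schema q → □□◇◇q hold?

Frame correspondent (Sahlqvist): ∀x ∀z (xR²z → ∃w (x = w ∧ zR²w)) — i.e. a generalized confluence (Geach) condition.
F1: ✓.
F2: fails — sR²t but no w* with s=w* and tR²w*.
F3: fails — sR²w but no w* with s=w* and wR²w*.

F1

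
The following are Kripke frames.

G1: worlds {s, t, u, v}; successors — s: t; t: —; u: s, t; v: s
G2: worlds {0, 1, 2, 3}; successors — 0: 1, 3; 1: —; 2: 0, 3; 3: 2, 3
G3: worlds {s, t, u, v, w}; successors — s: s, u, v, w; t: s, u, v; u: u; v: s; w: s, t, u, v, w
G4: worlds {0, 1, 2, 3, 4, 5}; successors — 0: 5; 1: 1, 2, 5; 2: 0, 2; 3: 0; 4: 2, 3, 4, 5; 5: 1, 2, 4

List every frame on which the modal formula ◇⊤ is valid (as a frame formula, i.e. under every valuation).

G3, G4

The schema corresponds to seriality: ∀x ∃y Rxy.
G1: fails — world t has no successor.
G2: fails — world 1 has no successor.
G3: condition met.
G4: condition met.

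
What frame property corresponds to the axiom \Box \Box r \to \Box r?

density

This is the C4 axiom.
It corresponds to density: \forall x \forall y (Rxy \to \exists z (Rxz \wedge Rzy)).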